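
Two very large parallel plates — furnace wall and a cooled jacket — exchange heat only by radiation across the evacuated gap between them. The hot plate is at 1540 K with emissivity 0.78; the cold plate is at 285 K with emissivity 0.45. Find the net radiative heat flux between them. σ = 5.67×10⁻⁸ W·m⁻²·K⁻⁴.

For two infinite grey parallel plates, q = σ(T₁⁴ − T₂⁴)/(1/ε₁ + 1/ε₂ − 1).
T₁⁴ − T₂⁴ = 5.624×10¹² − 6.598×10⁹ = 5.618×10¹² K⁴.
1/ε₁ + 1/ε₂ − 1 = 1.282 + 2.222 − 1 = 2.504.
q = 5.67×10⁻⁸ × 5.618×10¹² / 2.504.

q ≈ 1.27×10⁵ W/m²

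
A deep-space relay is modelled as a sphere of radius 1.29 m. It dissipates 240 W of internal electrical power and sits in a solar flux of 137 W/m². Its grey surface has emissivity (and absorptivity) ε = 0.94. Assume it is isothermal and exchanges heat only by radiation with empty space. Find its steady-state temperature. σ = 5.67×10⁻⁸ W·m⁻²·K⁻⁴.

At steady state, absorbed solar power + internal power = radiated power.
Absorbed: α·S·A_cross = 0.94·137·5.228 = 673.3 W (cross-section πr²).
Total input = 673.3 + 240 = 913.3 W.
Radiated: εσ·A_surf·T⁴ with A_surf = 4πr² = 20.91 m².
T⁴ = 913.3/(0.94·5.67×10⁻⁸·20.91) = 8.194×10⁸ K⁴.

T ≈ 169 K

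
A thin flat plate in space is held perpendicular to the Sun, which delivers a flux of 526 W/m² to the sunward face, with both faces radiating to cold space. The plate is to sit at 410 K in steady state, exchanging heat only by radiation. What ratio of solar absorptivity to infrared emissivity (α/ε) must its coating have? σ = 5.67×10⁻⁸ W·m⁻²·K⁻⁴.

α/ε ≈ 6.09

Balance: αS·A = εσ·2A·T⁴ ⇒ α/ε = 2σT⁴/S.
α/ε = 2·5.67×10⁻⁸·(410)⁴/526 = 2·5.67×10⁻⁸·2.826×10¹⁰/526.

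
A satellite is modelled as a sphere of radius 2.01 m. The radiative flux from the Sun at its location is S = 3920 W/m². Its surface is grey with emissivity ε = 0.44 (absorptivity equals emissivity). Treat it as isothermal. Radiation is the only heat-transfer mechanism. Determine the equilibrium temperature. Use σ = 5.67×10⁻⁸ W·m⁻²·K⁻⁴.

At equilibrium, absorbed power = emitted power.
Absorbing cross-section = πr² = 12.69 m²; emitting surface = 4πr² = 50.77 m² (ratio 4).
εS·A_cross = εσ·A_surf·T⁴  ⇒  T⁴ = S/(4σ)   (ε cancels).
T⁴ = 3920/(4·5.67×10⁻⁸) = 1.728×10¹⁰ K⁴.
T = (1.728×10¹⁰)^(1/4).

T ≈ 363 K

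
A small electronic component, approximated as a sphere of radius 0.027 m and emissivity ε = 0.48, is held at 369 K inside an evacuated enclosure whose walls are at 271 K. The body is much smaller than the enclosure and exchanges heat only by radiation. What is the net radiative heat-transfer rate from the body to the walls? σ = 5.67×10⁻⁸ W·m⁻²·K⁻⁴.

For a small grey body in a large enclosure: P_net = εσA(T_body⁴ − T_wall⁴).
A = 4πr² = 0.009161 m²; T_body⁴ − T_wall⁴ = 1.854×10¹⁰ − 5.394×10⁹ = 1.315×10¹⁰ K⁴.
|P_net| = 0.48·5.67×10⁻⁸·0.009161·1.315×10¹⁰.

P_net ≈ 3.28 W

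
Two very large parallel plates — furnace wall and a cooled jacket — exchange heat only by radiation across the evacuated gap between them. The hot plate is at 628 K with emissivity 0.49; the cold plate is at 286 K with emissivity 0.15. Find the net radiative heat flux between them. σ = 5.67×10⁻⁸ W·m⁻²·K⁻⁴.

For two infinite grey parallel plates, q = σ(T₁⁴ − T₂⁴)/(1/ε₁ + 1/ε₂ − 1).
T₁⁴ − T₂⁴ = 1.555×10¹¹ − 6.691×10⁹ = 1.488×10¹¹ K⁴.
1/ε₁ + 1/ε₂ − 1 = 2.041 + 6.667 − 1 = 7.707.
q = 5.67×10⁻⁸ × 1.488×10¹¹ / 7.707.

q ≈ 1090 W/m²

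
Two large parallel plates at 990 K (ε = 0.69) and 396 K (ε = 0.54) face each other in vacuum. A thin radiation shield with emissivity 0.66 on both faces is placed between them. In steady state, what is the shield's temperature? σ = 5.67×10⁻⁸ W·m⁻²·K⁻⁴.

T_s ≈ 856 K

In steady state the net flux on the hot side equals that on the cold side.
σ(T₁⁴−T_s⁴)/D₁ = σ(T_s⁴−T₂⁴)/D₂, with D₁ = 1/ε₁+1/ε_s−1 = 1.964, D₂ = 1/ε_s+1/ε₂−1 = 2.367.
Solve for T_s⁴: T_s⁴ = (D₂·T₁⁴ + D₁·T₂⁴)/(D₁+D₂) = 5.361×10¹¹ K⁴.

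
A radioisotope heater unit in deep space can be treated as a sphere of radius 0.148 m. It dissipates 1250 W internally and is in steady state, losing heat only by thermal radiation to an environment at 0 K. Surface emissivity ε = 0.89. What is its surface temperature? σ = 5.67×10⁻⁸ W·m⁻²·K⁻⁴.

Steady state: internal power = radiated power, P = εσA T⁴.
Radiating area A = 4πr² = 0.2753 m².
T⁴ = P/(εσA) = 1250/(0.89·5.67×10⁻⁸·0.2753) = 8.999×10¹⁰ K⁴.
T = (8.999×10¹⁰)^(1/4).

T ≈ 548 K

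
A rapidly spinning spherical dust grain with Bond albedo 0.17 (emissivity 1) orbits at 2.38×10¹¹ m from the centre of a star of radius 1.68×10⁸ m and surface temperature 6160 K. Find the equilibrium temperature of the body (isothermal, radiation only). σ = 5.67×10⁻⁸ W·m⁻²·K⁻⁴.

T ≈ 110 K

The star's surface emits σT_*⁴; at distance d the flux is S = σT_*⁴(R_*/d)².
S = 5.67×10⁻⁸·(6160)⁴·(1.68×10⁸/2.38×10¹¹)² = 40.68 W/m².
For an isothermal sphere T⁴ = (1−a)S/(4σ) = 1.489×10⁸ K⁴.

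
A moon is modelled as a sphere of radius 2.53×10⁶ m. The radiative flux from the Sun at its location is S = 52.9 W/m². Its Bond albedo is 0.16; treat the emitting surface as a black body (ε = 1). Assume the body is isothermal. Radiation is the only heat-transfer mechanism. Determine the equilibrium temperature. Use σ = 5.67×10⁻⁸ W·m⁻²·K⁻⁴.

At equilibrium, absorbed power = emitted power.
Absorbing cross-section = πr² = 2.011×10¹³ m²; emitting surface = 4πr² = 8.044×10¹³ m² (ratio 4).
(1−a)S·A_cross = εσ·A_surf·T⁴  ⇒  T⁴ = (1−a)S/(4σ).
T⁴ = 0.840·52.9/(4·5.67×10⁻⁸) = 1.959×10⁸ K⁴.
T = (1.959×10⁸)^(1/4).

T ≈ 118 K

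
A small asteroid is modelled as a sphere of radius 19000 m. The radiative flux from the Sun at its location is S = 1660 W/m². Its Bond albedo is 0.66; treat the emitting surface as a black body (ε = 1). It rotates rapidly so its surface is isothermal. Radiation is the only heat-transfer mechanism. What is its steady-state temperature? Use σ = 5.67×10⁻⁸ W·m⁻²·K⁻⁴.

T ≈ 223 K

At equilibrium, absorbed power = emitted power.
Absorbing cross-section = πr² = 1.134×10⁹ m²; emitting surface = 4πr² = 4.536×10⁹ m² (ratio 4).
(1−a)S·A_cross = εσ·A_surf·T⁴  ⇒  T⁴ = (1−a)S/(4σ).
T⁴ = 0.340·1660/(4·5.67×10⁻⁸) = 2.489×10⁹ K⁴.
T = (2.489×10⁹)^(1/4).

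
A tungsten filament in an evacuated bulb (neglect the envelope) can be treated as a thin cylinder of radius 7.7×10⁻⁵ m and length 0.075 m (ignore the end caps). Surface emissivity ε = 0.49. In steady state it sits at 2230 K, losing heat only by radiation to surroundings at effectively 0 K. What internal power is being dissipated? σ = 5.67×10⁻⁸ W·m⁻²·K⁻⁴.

Steady state: P = εσA T⁴.
A = 2πrL = 3.629×10⁻⁵ m²; T⁴ = (2230)⁴ = 2.473×10¹³ K⁴.
P = 0.49 × 5.67×10⁻⁸ × 3.629×10⁻⁵ × 2.473×10¹³.

P ≈ 24.9 W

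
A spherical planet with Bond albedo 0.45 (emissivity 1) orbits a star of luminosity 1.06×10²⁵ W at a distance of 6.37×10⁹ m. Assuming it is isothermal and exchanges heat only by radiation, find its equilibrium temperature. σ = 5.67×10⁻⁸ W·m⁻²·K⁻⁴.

T ≈ 474 K

First find the stellar flux at distance d: S = L/(4πd²) = 1.06×10²⁵/(4π·(6.37×10⁹)²) = 20790 W/m².
For an isothermal sphere, absorbed (1−a)S·πr² = emitted σ·4πr²·T⁴, so T⁴ = (1−a)S/(4σ).
T⁴ = 0.550·20790/(4·5.67×10⁻⁸) = 5.041×10¹⁰ K⁴.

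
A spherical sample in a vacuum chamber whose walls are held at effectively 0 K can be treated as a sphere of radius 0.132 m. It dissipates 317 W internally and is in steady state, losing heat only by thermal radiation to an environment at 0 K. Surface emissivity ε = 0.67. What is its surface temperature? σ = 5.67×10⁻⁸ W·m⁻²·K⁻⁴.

T ≈ 442 K

Steady state: internal power = radiated power, P = εσA T⁴.
Radiating area A = 4πr² = 0.2190 m².
T⁴ = P/(εσA) = 317/(0.67·5.67×10⁻⁸·0.2190) = 3.811×10¹⁰ K⁴.
T = (3.811×10¹⁰)^(1/4).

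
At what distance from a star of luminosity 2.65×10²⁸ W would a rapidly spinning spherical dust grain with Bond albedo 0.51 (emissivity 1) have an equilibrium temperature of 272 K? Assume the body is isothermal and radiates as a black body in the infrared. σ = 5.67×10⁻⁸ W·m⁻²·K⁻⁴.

For an isothermal black-emitting sphere, (1−a)S·πr² = σ·4πr²·T⁴ ⇒ S = 4σT⁴/(1−a).
S = 4·5.67×10⁻⁸·(272)⁴/0.490 = 2534 W/m².
Flux falls as S = L/(4πd²), so d = √(L/(4πS)) = √(2.65×10²⁸/(4π·2534)).

d ≈ 9.12×10¹¹ m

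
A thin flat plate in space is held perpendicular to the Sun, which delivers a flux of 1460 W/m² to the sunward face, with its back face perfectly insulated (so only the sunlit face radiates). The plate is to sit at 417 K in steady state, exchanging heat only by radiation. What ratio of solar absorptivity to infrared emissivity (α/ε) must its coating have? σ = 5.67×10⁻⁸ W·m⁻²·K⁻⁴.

α/ε ≈ 1.17

Balance: αS·A = εσ·1A·T⁴ ⇒ α/ε = σT⁴/S.
α/ε = 5.67×10⁻⁸·(417)⁴/1460 = 5.67×10⁻⁸·3.024×10¹⁰/1460.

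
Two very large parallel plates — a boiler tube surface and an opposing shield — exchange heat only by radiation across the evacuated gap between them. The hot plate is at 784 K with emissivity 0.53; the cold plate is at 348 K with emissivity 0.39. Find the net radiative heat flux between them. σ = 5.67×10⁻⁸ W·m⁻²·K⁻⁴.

For two infinite grey parallel plates, q = σ(T₁⁴ − T₂⁴)/(1/ε₁ + 1/ε₂ − 1).
T₁⁴ − T₂⁴ = 3.778×10¹¹ − 1.467×10¹⁰ = 3.631×10¹¹ K⁴.
1/ε₁ + 1/ε₂ − 1 = 1.887 + 2.564 − 1 = 3.451.
q = 5.67×10⁻⁸ × 3.631×10¹¹ / 3.451.

q ≈ 5970 W/m²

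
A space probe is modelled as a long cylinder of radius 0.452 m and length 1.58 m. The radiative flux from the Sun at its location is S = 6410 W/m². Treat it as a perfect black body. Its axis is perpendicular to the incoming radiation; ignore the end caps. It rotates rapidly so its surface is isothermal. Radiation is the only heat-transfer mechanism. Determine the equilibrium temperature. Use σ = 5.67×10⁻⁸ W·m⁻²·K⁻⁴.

T ≈ 436 K

At equilibrium, absorbed power = emitted power.
Absorbing cross-section = 2rL = 1.428 m²; emitting surface = 2πrL = 4.487 m² (ratio π).
S·A_cross = εσ·A_surf·T⁴  ⇒  T⁴ = S/(πσ).
T⁴ = 1.00·6410/(π·5.67×10⁻⁸) = 3.599×10¹⁰ K⁴.
T = (3.599×10¹⁰)^(1/4).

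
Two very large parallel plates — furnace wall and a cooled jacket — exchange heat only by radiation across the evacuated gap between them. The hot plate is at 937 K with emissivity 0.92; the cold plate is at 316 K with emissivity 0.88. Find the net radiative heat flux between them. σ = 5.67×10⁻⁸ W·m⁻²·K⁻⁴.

For two infinite grey parallel plates, q = σ(T₁⁴ − T₂⁴)/(1/ε₁ + 1/ε₂ − 1).
T₁⁴ − T₂⁴ = 7.708×10¹¹ − 9.971×10⁹ = 7.609×10¹¹ K⁴.
1/ε₁ + 1/ε₂ − 1 = 1.087 + 1.136 − 1 = 1.223.
q = 5.67×10⁻⁸ × 7.609×10¹¹ / 1.223.

q ≈ 35300 W/m²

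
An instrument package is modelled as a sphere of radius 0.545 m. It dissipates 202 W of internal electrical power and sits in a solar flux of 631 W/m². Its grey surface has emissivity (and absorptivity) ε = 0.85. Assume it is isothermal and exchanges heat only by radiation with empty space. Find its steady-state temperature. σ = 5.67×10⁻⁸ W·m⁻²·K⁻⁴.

T ≈ 250 K

At steady state, absorbed solar power + internal power = radiated power.
Absorbed: α·S·A_cross = 0.85·631·0.9331 = 500.5 W (cross-section πr²).
Total input = 500.5 + 202 = 702.5 W.
Radiated: εσ·A_surf·T⁴ with A_surf = 4πr² = 3.733 m².
T⁴ = 702.5/(0.85·5.67×10⁻⁸·3.733) = 3.905×10⁹ K⁴.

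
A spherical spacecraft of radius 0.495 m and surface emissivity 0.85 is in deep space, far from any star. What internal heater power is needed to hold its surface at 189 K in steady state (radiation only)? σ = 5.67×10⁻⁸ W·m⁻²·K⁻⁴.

P ≈ 189 W

P = εσ·4πr²·T⁴.
4πr² = 3.079 m²; T⁴ = 1.276×10⁹ K⁴.
P = 0.85·5.67×10⁻⁸·3.079·1.276×10⁹.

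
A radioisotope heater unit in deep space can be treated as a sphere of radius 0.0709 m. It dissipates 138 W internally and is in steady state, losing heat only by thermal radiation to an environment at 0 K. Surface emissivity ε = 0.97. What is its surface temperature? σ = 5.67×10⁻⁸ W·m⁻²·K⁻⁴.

T ≈ 446 K

Steady state: internal power = radiated power, P = εσA T⁴.
Radiating area A = 4πr² = 0.06317 m².
T⁴ = P/(εσA) = 138/(0.97·5.67×10⁻⁸·0.06317) = 3.972×10¹⁰ K⁴.
T = (3.972×10¹⁰)^(1/4).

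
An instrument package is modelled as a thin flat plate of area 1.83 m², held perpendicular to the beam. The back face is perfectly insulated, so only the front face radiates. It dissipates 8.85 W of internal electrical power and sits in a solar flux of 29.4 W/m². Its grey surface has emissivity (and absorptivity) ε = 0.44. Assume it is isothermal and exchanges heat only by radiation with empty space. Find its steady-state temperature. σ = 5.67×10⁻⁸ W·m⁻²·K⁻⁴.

T ≈ 163 K

At steady state, absorbed solar power + internal power = radiated power.
Absorbed: α·S·A_cross = 0.44·29.4·1.830 = 23.67 W (cross-section A).
Total input = 23.67 + 8.85 = 32.52 W.
Radiated: εσ·A_surf·T⁴ with A_surf = A = 1.830 m².
T⁴ = 32.52/(0.44·5.67×10⁻⁸·1.830) = 7.124×10⁸ K⁴.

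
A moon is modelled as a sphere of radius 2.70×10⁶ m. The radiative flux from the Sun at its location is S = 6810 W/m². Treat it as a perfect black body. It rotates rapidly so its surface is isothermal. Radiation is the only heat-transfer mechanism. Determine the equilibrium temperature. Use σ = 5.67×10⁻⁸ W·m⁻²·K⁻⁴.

At equilibrium, absorbed power = emitted power.
Absorbing cross-section = πr² = 2.290×10¹³ m²; emitting surface = 4πr² = 9.161×10¹³ m² (ratio 4).
S·A_cross = εσ·A_surf·T⁴  ⇒  T⁴ = S/(4σ).
T⁴ = 1.00·6810/(4·5.67×10⁻⁸) = 3.003×10¹⁰ K⁴.
T = (3.003×10¹⁰)^(1/4).

T ≈ 416 K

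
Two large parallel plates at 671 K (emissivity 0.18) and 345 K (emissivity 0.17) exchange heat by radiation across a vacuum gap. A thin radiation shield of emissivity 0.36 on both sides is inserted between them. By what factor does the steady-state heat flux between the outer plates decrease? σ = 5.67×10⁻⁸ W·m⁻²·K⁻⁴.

factor ≈ 1.44

Without shield: q₀ = σΔ(T⁴)/(1/ε₁+1/ε₂−1) with denominator 10.44.
With shield the two gaps are in series; the resistances add: (1/ε₁+1/ε_s−1)+(1/ε_s+1/ε₂−1) = 7.333+7.660 = 14.99.
Heat-flux ratio q₀/q = 14.99/10.44.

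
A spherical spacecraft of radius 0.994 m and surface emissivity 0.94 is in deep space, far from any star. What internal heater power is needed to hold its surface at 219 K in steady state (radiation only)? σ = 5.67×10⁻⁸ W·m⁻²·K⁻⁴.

P ≈ 1520 W

P = εσ·4πr²·T⁴.
4πr² = 12.42 m²; T⁴ = 2.300×10⁹ K⁴.
P = 0.94·5.67×10⁻⁸·12.42·2.300×10⁹.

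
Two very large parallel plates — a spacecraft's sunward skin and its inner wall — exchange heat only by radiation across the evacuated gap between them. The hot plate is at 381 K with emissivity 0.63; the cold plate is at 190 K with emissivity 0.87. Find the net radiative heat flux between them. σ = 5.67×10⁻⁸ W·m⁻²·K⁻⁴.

For two infinite grey parallel plates, q = σ(T₁⁴ − T₂⁴)/(1/ε₁ + 1/ε₂ − 1).
T₁⁴ − T₂⁴ = 2.107×10¹⁰ − 1.303×10⁹ = 1.977×10¹⁰ K⁴.
1/ε₁ + 1/ε₂ − 1 = 1.587 + 1.149 − 1 = 1.737.
q = 5.67×10⁻⁸ × 1.977×10¹⁰ / 1.737.

q ≈ 645 W/m²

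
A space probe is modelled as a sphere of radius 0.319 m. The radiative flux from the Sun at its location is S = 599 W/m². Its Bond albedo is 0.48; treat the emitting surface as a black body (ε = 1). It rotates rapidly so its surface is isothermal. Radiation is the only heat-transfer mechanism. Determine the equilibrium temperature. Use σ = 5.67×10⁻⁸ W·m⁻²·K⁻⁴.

T ≈ 193 K

At equilibrium, absorbed power = emitted power.
Absorbing cross-section = πr² = 0.3197 m²; emitting surface = 4πr² = 1.279 m² (ratio 4).
(1−a)S·A_cross = εσ·A_surf·T⁴  ⇒  T⁴ = (1−a)S/(4σ).
T⁴ = 0.520·599/(4·5.67×10⁻⁸) = 1.373×10⁹ K⁴.
T = (1.373×10⁹)^(1/4).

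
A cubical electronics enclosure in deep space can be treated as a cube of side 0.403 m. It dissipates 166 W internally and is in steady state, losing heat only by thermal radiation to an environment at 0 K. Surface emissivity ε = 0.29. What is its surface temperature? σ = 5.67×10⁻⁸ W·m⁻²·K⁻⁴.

T ≈ 319 K

Steady state: internal power = radiated power, P = εσA T⁴.
Radiating area A = 6L² = 0.9745 m².
T⁴ = P/(εσA) = 166/(0.29·5.67×10⁻⁸·0.9745) = 1.036×10¹⁰ K⁴.
T = (1.036×10¹⁰)^(1/4).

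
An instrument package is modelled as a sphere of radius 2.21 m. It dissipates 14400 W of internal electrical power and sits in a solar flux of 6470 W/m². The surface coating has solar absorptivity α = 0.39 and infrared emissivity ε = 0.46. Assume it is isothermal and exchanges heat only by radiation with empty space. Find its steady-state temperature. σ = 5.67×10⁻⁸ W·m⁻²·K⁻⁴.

At steady state, absorbed solar power + internal power = radiated power.
Absorbed: α·S·A_cross = 0.39·6470·15.34 = 38720 W (cross-section πr²).
Total input = 38720 + 14400 = 53120 W.
Radiated: εσ·A_surf·T⁴ with A_surf = 4πr² = 61.38 m².
T⁴ = 53120/(0.46·5.67×10⁻⁸·61.38) = 3.318×10¹⁰ K⁴.

T ≈ 427 K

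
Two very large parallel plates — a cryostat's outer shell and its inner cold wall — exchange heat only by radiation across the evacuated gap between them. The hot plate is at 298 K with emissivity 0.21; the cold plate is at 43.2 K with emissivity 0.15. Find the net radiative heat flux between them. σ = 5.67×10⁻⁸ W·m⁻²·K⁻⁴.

q ≈ 42.9 W/m²

For two infinite grey parallel plates, q = σ(T₁⁴ − T₂⁴)/(1/ε₁ + 1/ε₂ − 1).
T₁⁴ − T₂⁴ = 7.886×10⁹ − 3.483×10⁶ = 7.883×10⁹ K⁴.
1/ε₁ + 1/ε₂ − 1 = 4.762 + 6.667 − 1 = 10.43.
q = 5.67×10⁻⁸ × 7.883×10⁹ / 10.43.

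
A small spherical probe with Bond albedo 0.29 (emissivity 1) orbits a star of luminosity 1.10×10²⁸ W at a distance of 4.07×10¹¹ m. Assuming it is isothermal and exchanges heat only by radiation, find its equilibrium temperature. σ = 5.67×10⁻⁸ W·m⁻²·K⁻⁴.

First find the stellar flux at distance d: S = L/(4πd²) = 1.10×10²⁸/(4π·(4.07×10¹¹)²) = 5284 W/m².
For an isothermal sphere, absorbed (1−a)S·πr² = emitted σ·4πr²·T⁴, so T⁴ = (1−a)S/(4σ).
T⁴ = 0.710·5284/(4·5.67×10⁻⁸) = 1.654×10¹⁰ K⁴.

T ≈ 359 K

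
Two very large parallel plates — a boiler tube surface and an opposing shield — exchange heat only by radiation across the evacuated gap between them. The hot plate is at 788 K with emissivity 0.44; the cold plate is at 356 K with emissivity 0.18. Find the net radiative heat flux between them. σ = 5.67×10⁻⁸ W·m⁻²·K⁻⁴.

For two infinite grey parallel plates, q = σ(T₁⁴ − T₂⁴)/(1/ε₁ + 1/ε₂ − 1).
T₁⁴ − T₂⁴ = 3.856×10¹¹ − 1.606×10¹⁰ = 3.695×10¹¹ K⁴.
1/ε₁ + 1/ε₂ − 1 = 2.273 + 5.556 − 1 = 6.828.
q = 5.67×10⁻⁸ × 3.695×10¹¹ / 6.828.

q ≈ 3070 W/m²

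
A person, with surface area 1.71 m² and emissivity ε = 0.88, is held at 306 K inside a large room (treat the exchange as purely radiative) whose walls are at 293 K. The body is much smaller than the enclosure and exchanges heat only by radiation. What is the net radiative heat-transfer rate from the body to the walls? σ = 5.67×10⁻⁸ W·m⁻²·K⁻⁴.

P_net ≈ 119 W

For a small grey body in a large enclosure: P_net = εσA(T_body⁴ − T_wall⁴).
A = 1.71 m²; T_body⁴ − T_wall⁴ = 8.768×10⁹ − 7.370×10⁹ = 1.398×10⁹ K⁴.
|P_net| = 0.88·5.67×10⁻⁸·1.710·1.398×10⁹.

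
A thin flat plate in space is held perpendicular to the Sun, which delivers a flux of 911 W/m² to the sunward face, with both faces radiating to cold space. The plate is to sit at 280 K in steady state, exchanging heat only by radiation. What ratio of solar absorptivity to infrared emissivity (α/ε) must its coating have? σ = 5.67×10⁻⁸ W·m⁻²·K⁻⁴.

Balance: αS·A = εσ·2A·T⁴ ⇒ α/ε = 2σT⁴/S.
α/ε = 2·5.67×10⁻⁸·(280)⁴/911 = 2·5.67×10⁻⁸·6.147×10⁹/911.

α/ε ≈ 0.765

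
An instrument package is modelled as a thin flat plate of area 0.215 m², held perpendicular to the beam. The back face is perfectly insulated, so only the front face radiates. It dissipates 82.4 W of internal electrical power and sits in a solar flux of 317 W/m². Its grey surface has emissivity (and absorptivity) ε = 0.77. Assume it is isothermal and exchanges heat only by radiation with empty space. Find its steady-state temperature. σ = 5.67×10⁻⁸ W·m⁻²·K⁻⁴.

At steady state, absorbed solar power + internal power = radiated power.
Absorbed: α·S·A_cross = 0.77·317·0.2150 = 52.48 W (cross-section A).
Total input = 52.48 + 82.4 = 134.9 W.
Radiated: εσ·A_surf·T⁴ with A_surf = A = 0.2150 m².
T⁴ = 134.9/(0.77·5.67×10⁻⁸·0.2150) = 1.437×10¹⁰ K⁴.

T ≈ 346 K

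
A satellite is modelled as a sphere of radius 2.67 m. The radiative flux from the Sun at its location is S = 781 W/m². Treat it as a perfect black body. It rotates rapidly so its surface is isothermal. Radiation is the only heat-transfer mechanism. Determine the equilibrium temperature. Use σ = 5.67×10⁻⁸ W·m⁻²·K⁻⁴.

At equilibrium, absorbed power = emitted power.
Absorbing cross-section = πr² = 22.40 m²; emitting surface = 4πr² = 89.58 m² (ratio 4).
S·A_cross = εσ·A_surf·T⁴  ⇒  T⁴ = S/(4σ).
T⁴ = 1.00·781/(4·5.67×10⁻⁸) = 3.444×10⁹ K⁴.
T = (3.444×10⁹)^(1/4).

T ≈ 242 K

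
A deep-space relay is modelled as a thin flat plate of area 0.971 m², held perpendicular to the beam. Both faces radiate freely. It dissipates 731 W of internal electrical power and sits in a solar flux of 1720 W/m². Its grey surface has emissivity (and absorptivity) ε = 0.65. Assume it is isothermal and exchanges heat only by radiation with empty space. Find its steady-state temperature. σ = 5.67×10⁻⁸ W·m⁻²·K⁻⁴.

T ≈ 399 K

At steady state, absorbed solar power + internal power = radiated power.
Absorbed: α·S·A_cross = 0.65·1720·0.9710 = 1086 W (cross-section A).
Total input = 1086 + 731 = 1817 W.
Radiated: εσ·A_surf·T⁴ with A_surf = 2A = 1.942 m².
T⁴ = 1817/(0.65·5.67×10⁻⁸·1.942) = 2.538×10¹⁰ K⁴.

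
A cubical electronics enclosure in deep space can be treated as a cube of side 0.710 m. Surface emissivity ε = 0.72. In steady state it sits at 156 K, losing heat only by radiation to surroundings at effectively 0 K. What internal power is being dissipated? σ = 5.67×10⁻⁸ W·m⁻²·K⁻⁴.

Steady state: P = εσA T⁴.
A = 6L² = 3.025 m²; T⁴ = (156)⁴ = 5.922×10⁸ K⁴.
P = 0.72 × 5.67×10⁻⁸ × 3.025 × 5.922×10⁸.

P ≈ 73.1 W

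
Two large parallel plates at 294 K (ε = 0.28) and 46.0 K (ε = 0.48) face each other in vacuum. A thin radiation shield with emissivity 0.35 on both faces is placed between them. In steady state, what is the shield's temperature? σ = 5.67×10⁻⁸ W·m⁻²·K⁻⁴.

T_s ≈ 237 K

In steady state the net flux on the hot side equals that on the cold side.
σ(T₁⁴−T_s⁴)/D₁ = σ(T_s⁴−T₂⁴)/D₂, with D₁ = 1/ε₁+1/ε_s−1 = 5.429, D₂ = 1/ε_s+1/ε₂−1 = 3.940.
Solve for T_s⁴: T_s⁴ = (D₂·T₁⁴ + D₁·T₂⁴)/(D₁+D₂) = 3.145×10⁹ K⁴.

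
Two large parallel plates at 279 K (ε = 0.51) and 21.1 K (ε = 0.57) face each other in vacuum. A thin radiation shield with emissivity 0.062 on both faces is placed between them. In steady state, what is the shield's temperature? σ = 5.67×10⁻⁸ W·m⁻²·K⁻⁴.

T_s ≈ 234 K

In steady state the net flux on the hot side equals that on the cold side.
σ(T₁⁴−T_s⁴)/D₁ = σ(T_s⁴−T₂⁴)/D₂, with D₁ = 1/ε₁+1/ε_s−1 = 17.09, D₂ = 1/ε_s+1/ε₂−1 = 16.88.
Solve for T_s⁴: T_s⁴ = (D₂·T₁⁴ + D₁·T₂⁴)/(D₁+D₂) = 3.011×10⁹ K⁴.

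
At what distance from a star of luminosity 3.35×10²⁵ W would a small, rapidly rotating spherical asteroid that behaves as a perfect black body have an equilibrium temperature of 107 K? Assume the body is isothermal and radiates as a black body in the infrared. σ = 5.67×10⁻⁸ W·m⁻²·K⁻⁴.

d ≈ 2.99×10¹¹ m

For an isothermal black-emitting sphere, (1−a)S·πr² = σ·4πr²·T⁴ ⇒ S = 4σT⁴/(1−a).
S = 4·5.67×10⁻⁸·(107)⁴/1.00 = 29.73 W/m².
Flux falls as S = L/(4πd²), so d = √(L/(4πS)) = √(3.35×10²⁵/(4π·29.73)).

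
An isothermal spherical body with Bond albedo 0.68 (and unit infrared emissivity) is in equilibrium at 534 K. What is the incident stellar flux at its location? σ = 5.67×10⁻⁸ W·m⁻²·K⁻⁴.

S ≈ 57600 W/m²

(1−a)S·πr² = σ·4πr²·T⁴ ⇒ S = 4σT⁴/(1−a).
S = 4·5.67×10⁻⁸·8.131×10¹⁰/0.320.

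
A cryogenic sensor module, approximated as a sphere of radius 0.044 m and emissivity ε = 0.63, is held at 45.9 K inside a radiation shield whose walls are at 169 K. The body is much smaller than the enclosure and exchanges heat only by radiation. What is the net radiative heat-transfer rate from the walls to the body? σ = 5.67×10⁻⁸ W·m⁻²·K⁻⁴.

P_net ≈ 0.705 W

For a small grey body in a large enclosure: P_net = εσA(T_body⁴ − T_wall⁴).
A = 4πr² = 0.02433 m²; T_body⁴ − T_wall⁴ = 4.439×10⁶ − 8.157×10⁸ = -8.113×10⁸ K⁴.
|P_net| = 0.63·5.67×10⁻⁸·0.02433·8.113×10⁸.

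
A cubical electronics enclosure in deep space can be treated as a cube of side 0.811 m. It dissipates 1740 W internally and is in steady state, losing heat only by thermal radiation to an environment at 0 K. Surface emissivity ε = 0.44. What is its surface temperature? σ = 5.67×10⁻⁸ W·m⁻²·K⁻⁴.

Steady state: internal power = radiated power, P = εσA T⁴.
Radiating area A = 6L² = 3.946 m².
T⁴ = P/(εσA) = 1740/(0.44·5.67×10⁻⁸·3.946) = 1.767×10¹⁰ K⁴.
T = (1.767×10¹⁰)^(1/4).

T ≈ 365 K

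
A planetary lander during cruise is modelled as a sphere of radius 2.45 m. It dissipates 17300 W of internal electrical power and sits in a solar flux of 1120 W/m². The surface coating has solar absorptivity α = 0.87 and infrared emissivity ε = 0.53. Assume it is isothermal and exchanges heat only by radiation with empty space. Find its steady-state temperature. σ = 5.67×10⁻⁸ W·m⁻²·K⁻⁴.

T ≈ 354 K

At steady state, absorbed solar power + internal power = radiated power.
Absorbed: α·S·A_cross = 0.87·1120·18.86 = 18370 W (cross-section πr²).
Total input = 18370 + 17300 = 35670 W.
Radiated: εσ·A_surf·T⁴ with A_surf = 4πr² = 75.43 m².
T⁴ = 35670/(0.53·5.67×10⁻⁸·75.43) = 1.574×10¹⁰ K⁴.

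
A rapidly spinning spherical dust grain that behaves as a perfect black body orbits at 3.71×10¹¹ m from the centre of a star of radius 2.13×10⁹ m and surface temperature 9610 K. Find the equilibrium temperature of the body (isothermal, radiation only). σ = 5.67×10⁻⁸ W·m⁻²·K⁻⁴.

T ≈ 515 K

The star's surface emits σT_*⁴; at distance d the flux is S = σT_*⁴(R_*/d)².
S = 5.67×10⁻⁸·(9610)⁴·(2.13×10⁹/3.71×10¹¹)² = 15940 W/m².
For an isothermal sphere T⁴ = (1−a)S/(4σ) = 7.028×10¹⁰ K⁴.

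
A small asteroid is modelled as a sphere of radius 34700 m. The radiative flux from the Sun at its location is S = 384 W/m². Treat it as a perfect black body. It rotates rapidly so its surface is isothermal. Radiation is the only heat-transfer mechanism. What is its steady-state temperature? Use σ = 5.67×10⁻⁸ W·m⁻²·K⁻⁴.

At equilibrium, absorbed power = emitted power.
Absorbing cross-section = πr² = 3.783×10⁹ m²; emitting surface = 4πr² = 1.513×10¹⁰ m² (ratio 4).
S·A_cross = εσ·A_surf·T⁴  ⇒  T⁴ = S/(4σ).
T⁴ = 1.00·384/(4·5.67×10⁻⁸) = 1.693×10⁹ K⁴.
T = (1.693×10⁹)^(1/4).

T ≈ 203 K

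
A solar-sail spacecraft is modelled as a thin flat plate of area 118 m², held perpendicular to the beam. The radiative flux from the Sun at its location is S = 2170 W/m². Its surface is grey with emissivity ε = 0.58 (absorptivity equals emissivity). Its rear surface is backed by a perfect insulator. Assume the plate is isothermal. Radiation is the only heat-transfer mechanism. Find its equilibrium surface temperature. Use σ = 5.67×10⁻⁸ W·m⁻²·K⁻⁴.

T ≈ 442 K

At equilibrium, absorbed power = emitted power.
Absorbing cross-section = A = 118.0 m²; emitting surface = A = 118.0 m² (ratio 1).
εS·A_cross = εσ·A_surf·T⁴  ⇒  T⁴ = S/(1σ)   (ε cancels).
T⁴ = 2170/(1·5.67×10⁻⁸) = 3.827×10¹⁰ K⁴.
T = (3.827×10¹⁰)^(1/4).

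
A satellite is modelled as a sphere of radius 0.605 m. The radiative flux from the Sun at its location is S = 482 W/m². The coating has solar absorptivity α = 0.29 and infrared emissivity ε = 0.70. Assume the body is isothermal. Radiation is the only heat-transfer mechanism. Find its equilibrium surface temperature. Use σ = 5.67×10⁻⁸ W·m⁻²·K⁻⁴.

At equilibrium, absorbed power = emitted power.
Absorbing cross-section = πr² = 1.150 m²; emitting surface = 4πr² = 4.600 m² (ratio 4).
αS·A_cross = εσ·A_surf·T⁴  ⇒  T⁴ = αS/(ε·4σ).
T⁴ = 0.290·482/(0.70·4·5.67×10⁻⁸) = 8.804×10⁸ K⁴.
T = (8.804×10⁸)^(1/4).

T ≈ 172 K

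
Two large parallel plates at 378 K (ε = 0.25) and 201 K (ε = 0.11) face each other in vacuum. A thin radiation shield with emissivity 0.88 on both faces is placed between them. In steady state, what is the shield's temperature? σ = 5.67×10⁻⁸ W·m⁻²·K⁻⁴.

T_s ≈ 348 K

In steady state the net flux on the hot side equals that on the cold side.
σ(T₁⁴−T_s⁴)/D₁ = σ(T_s⁴−T₂⁴)/D₂, with D₁ = 1/ε₁+1/ε_s−1 = 4.136, D₂ = 1/ε_s+1/ε₂−1 = 9.227.
Solve for T_s⁴: T_s⁴ = (D₂·T₁⁴ + D₁·T₂⁴)/(D₁+D₂) = 1.460×10¹⁰ K⁴.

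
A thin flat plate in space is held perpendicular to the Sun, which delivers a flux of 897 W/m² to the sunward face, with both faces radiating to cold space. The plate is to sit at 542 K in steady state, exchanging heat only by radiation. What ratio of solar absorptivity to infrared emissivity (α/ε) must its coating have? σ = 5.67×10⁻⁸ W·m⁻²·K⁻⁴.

Balance: αS·A = εσ·2A·T⁴ ⇒ α/ε = 2σT⁴/S.
α/ε = 2·5.67×10⁻⁸·(542)⁴/897 = 2·5.67×10⁻⁸·8.630×10¹⁰/897.

α/ε ≈ 10.9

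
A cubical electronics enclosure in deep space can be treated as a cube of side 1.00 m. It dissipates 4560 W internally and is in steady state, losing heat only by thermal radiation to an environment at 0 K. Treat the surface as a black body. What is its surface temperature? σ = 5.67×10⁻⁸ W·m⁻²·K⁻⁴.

Steady state: internal power = radiated power, P = εσA T⁴.
Radiating area A = 6L² = 6.000 m².
T⁴ = P/(εσA) = 4560/(1.0·5.67×10⁻⁸·6.000) = 1.340×10¹⁰ K⁴.
T = (1.340×10¹⁰)^(1/4).

T ≈ 340 K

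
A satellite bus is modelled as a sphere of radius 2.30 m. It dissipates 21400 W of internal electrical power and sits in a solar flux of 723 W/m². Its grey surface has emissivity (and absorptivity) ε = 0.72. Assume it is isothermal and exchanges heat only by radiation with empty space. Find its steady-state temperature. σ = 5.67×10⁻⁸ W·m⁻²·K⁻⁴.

T ≈ 324 K

At steady state, absorbed solar power + internal power = radiated power.
Absorbed: α·S·A_cross = 0.72·723·16.62 = 8651 W (cross-section πr²).
Total input = 8651 + 21400 = 30050 W.
Radiated: εσ·A_surf·T⁴ with A_surf = 4πr² = 66.48 m².
T⁴ = 30050/(0.72·5.67×10⁻⁸·66.48) = 1.107×10¹⁰ K⁴.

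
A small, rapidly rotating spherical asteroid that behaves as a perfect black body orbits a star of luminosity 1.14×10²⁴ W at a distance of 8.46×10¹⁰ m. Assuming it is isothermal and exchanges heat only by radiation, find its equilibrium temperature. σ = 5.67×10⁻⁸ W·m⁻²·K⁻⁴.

First find the stellar flux at distance d: S = L/(4πd²) = 1.14×10²⁴/(4π·(8.46×10¹⁰)²) = 12.68 W/m².
For an isothermal sphere, absorbed (1−a)S·πr² = emitted σ·4πr²·T⁴, so T⁴ = (1−a)S/(4σ).
T⁴ = 1.00·12.68/(4·5.67×10⁻⁸) = 5.589×10⁷ K⁴.

T ≈ 86.5 K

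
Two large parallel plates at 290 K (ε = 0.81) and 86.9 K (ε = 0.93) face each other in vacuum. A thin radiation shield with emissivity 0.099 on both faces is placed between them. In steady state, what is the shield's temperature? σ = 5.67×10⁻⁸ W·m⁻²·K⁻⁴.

In steady state the net flux on the hot side equals that on the cold side.
σ(T₁⁴−T_s⁴)/D₁ = σ(T_s⁴−T₂⁴)/D₂, with D₁ = 1/ε₁+1/ε_s−1 = 10.34, D₂ = 1/ε_s+1/ε₂−1 = 10.18.
Solve for T_s⁴: T_s⁴ = (D₂·T₁⁴ + D₁·T₂⁴)/(D₁+D₂) = 3.538×10⁹ K⁴.

T_s ≈ 244 K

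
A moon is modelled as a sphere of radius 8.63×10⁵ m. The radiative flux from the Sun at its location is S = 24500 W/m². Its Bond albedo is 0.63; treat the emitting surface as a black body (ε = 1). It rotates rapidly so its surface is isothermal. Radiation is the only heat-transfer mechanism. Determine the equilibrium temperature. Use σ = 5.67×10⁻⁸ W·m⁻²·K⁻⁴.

T ≈ 447 K

At equilibrium, absorbed power = emitted power.
Absorbing cross-section = πr² = 2.340×10¹² m²; emitting surface = 4πr² = 9.359×10¹² m² (ratio 4).
(1−a)S·A_cross = εσ·A_surf·T⁴  ⇒  T⁴ = (1−a)S/(4σ).
T⁴ = 0.370·24500/(4·5.67×10⁻⁸) = 3.997×10¹⁰ K⁴.
T = (3.997×10¹⁰)^(1/4).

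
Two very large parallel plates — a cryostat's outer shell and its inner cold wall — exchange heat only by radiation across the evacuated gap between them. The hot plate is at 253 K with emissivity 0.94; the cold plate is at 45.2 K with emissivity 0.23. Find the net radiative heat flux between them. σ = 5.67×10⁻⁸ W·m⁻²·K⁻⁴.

q ≈ 52.6 W/m²

For two infinite grey parallel plates, q = σ(T₁⁴ − T₂⁴)/(1/ε₁ + 1/ε₂ − 1).
T₁⁴ − T₂⁴ = 4.097×10⁹ − 4.174×10⁶ = 4.093×10⁹ K⁴.
1/ε₁ + 1/ε₂ − 1 = 1.064 + 4.348 − 1 = 4.412.
q = 5.67×10⁻⁸ × 4.093×10⁹ / 4.412.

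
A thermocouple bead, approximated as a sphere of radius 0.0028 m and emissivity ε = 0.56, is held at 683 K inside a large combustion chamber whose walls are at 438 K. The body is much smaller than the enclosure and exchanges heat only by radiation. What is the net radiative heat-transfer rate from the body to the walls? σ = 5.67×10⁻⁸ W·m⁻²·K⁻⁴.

For a small grey body in a large enclosure: P_net = εσA(T_body⁴ − T_wall⁴).
A = 4πr² = 9.852×10⁻⁵ m²; T_body⁴ − T_wall⁴ = 2.176×10¹¹ − 3.680×10¹⁰ = 1.808×10¹¹ K⁴.
|P_net| = 0.56·5.67×10⁻⁸·9.852×10⁻⁵·1.808×10¹¹.

P_net ≈ 0.566 W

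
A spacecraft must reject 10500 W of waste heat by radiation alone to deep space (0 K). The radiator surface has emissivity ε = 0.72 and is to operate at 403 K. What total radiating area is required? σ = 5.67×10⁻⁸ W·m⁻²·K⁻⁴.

P = εσA T⁴ ⇒ A = P/(εσT⁴).
T⁴ = 2.638×10¹⁰ K⁴.
A = 10500/(0.72 × 5.67×10⁻⁸ × 2.638×10¹⁰).

A ≈ 9.75 m²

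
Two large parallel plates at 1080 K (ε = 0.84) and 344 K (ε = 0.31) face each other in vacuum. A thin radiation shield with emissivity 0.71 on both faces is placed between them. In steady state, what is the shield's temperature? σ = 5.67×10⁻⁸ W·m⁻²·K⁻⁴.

T_s ≈ 987 K

In steady state the net flux on the hot side equals that on the cold side.
σ(T₁⁴−T_s⁴)/D₁ = σ(T_s⁴−T₂⁴)/D₂, with D₁ = 1/ε₁+1/ε_s−1 = 1.599, D₂ = 1/ε_s+1/ε₂−1 = 3.634.
Solve for T_s⁴: T_s⁴ = (D₂·T₁⁴ + D₁·T₂⁴)/(D₁+D₂) = 9.491×10¹¹ K⁴.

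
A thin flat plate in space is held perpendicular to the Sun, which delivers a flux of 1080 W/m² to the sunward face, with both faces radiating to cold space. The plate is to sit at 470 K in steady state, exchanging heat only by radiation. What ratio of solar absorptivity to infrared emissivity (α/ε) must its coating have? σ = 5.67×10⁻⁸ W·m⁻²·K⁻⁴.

α/ε ≈ 5.12

Balance: αS·A = εσ·2A·T⁴ ⇒ α/ε = 2σT⁴/S.
α/ε = 2·5.67×10⁻⁸·(470)⁴/1080 = 2·5.67×10⁻⁸·4.880×10¹⁰/1080.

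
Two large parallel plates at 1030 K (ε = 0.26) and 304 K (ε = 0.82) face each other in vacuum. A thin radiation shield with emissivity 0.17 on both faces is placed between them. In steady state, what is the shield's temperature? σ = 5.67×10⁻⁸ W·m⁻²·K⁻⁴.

In steady state the net flux on the hot side equals that on the cold side.
σ(T₁⁴−T_s⁴)/D₁ = σ(T_s⁴−T₂⁴)/D₂, with D₁ = 1/ε₁+1/ε_s−1 = 8.729, D₂ = 1/ε_s+1/ε₂−1 = 6.102.
Solve for T_s⁴: T_s⁴ = (D₂·T₁⁴ + D₁·T₂⁴)/(D₁+D₂) = 4.681×10¹¹ K⁴.

T_s ≈ 827 K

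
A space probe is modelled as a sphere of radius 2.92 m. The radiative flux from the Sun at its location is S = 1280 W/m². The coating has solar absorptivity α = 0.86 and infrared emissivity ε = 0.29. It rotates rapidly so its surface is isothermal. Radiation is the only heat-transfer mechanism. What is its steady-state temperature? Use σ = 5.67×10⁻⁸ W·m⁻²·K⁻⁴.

At equilibrium, absorbed power = emitted power.
Absorbing cross-section = πr² = 26.79 m²; emitting surface = 4πr² = 107.1 m² (ratio 4).
αS·A_cross = εσ·A_surf·T⁴  ⇒  T⁴ = αS/(ε·4σ).
T⁴ = 0.860·1280/(0.29·4·5.67×10⁻⁸) = 1.674×10¹⁰ K⁴.
T = (1.674×10¹⁰)^(1/4).

T ≈ 360 K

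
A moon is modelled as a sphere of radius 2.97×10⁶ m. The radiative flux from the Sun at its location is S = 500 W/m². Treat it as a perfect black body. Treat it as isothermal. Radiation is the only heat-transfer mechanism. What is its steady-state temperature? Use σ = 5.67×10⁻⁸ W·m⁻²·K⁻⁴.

At equilibrium, absorbed power = emitted power.
Absorbing cross-section = πr² = 2.771×10¹³ m²; emitting surface = 4πr² = 1.108×10¹⁴ m² (ratio 4).
S·A_cross = εσ·A_surf·T⁴  ⇒  T⁴ = S/(4σ).
T⁴ = 1.00·500/(4·5.67×10⁻⁸) = 2.205×10⁹ K⁴.
T = (2.205×10⁹)^(1/4).

T ≈ 217 K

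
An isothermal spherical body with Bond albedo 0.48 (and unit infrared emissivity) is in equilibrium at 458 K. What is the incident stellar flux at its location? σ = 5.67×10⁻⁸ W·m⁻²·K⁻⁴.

(1−a)S·πr² = σ·4πr²·T⁴ ⇒ S = 4σT⁴/(1−a).
S = 4·5.67×10⁻⁸·4.400×10¹⁰/0.520.

S ≈ 19200 W/m²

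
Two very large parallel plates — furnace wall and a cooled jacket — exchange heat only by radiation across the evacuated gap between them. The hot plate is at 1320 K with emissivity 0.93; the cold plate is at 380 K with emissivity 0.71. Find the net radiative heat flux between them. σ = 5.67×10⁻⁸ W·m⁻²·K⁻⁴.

q ≈ 1.15×10⁵ W/m²

For two infinite grey parallel plates, q = σ(T₁⁴ − T₂⁴)/(1/ε₁ + 1/ε₂ − 1).
T₁⁴ − T₂⁴ = 3.036×10¹² − 2.085×10¹⁰ = 3.015×10¹² K⁴.
1/ε₁ + 1/ε₂ − 1 = 1.075 + 1.408 − 1 = 1.484.
q = 5.67×10⁻⁸ × 3.015×10¹² / 1.484.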